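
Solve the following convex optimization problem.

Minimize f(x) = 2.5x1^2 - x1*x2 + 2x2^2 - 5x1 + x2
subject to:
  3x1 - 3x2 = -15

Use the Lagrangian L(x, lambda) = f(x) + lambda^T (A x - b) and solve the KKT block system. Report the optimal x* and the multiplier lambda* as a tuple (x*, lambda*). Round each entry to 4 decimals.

Form the Lagrangian:
  L(x, lambda) = (1/2) x^T Q x + c^T x + lambda^T (A x - b)
Stationarity (grad_x L = 0): Q x + c + A^T lambda = 0.
Primal feasibility: A x = b.

This gives the KKT block system:
  [ Q   A^T ] [ x     ]   [-c ]
  [ A    0  ] [ lambda ] = [ b ]

Solving the linear system:
  x*      = (-1.5714, 3.4286)
  lambda* = (5.4286)
  f(x*)   = 46.3571

x* = (-1.5714, 3.4286), lambda* = (5.4286)


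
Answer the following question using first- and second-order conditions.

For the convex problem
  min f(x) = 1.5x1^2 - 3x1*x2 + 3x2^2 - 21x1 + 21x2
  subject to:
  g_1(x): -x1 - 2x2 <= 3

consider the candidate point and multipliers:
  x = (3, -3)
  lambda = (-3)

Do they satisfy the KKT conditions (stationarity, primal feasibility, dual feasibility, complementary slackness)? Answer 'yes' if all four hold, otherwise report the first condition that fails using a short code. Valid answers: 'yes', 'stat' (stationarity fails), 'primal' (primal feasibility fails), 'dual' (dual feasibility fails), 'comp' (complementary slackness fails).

Gradient of f: grad f(x) = Q x + c = (-3, -6)
Constraint values g_i(x) = a_i^T x - b_i:
  g_1((3, -3)) = 0
Stationarity residual: grad f(x) + sum_i lambda_i a_i = (0, 0)
  -> stationarity OK
Primal feasibility (all g_i <= 0): OK
Dual feasibility (all lambda_i >= 0): FAILS
Complementary slackness (lambda_i * g_i(x) = 0 for all i): OK

Verdict: the first failing condition is dual_feasibility -> dual.

dual


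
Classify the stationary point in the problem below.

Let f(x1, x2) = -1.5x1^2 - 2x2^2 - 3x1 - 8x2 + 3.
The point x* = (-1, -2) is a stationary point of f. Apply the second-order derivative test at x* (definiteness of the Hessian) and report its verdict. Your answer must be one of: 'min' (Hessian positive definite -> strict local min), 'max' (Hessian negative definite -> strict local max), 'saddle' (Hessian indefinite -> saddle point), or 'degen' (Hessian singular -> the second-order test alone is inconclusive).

Compute the Hessian H = grad^2 f:
  H = [[-3, 0], [0, -4]]
Verify stationarity: grad f(x*) = H x* + g = (0, 0).
Eigenvalues of H: -4, -3.
Both eigenvalues < 0, so H is negative definite -> x* is a strict local max.

max


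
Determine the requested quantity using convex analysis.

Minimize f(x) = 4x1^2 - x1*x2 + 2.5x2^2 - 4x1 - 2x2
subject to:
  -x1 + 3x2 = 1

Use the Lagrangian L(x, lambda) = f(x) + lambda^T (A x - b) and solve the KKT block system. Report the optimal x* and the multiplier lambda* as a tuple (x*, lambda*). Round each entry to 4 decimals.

Form the Lagrangian:
  L(x, lambda) = (1/2) x^T Q x + c^T x + lambda^T (A x - b)
Stationarity (grad_x L = 0): Q x + c + A^T lambda = 0.
Primal feasibility: A x = b.

This gives the KKT block system:
  [ Q   A^T ] [ x     ]   [-c ]
  [ A    0  ] [ lambda ] = [ b ]

Solving the linear system:
  x*      = (0.5634, 0.5211)
  lambda* = (-0.0141)
  f(x*)   = -1.6408

x* = (0.5634, 0.5211), lambda* = (-0.0141)


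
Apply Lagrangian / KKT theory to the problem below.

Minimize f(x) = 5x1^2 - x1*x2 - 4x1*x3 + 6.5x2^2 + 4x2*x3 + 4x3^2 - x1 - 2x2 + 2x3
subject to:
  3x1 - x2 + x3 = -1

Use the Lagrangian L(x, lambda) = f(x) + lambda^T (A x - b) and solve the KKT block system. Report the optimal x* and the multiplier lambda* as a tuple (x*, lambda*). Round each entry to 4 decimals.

Form the Lagrangian:
  L(x, lambda) = (1/2) x^T Q x + c^T x + lambda^T (A x - b)
Stationarity (grad_x L = 0): Q x + c + A^T lambda = 0.
Primal feasibility: A x = b.

This gives the KKT block system:
  [ Q   A^T ] [ x     ]   [-c ]
  [ A    0  ] [ lambda ] = [ b ]

Solving the linear system:
  x*      = (-0.084, 0.295, -0.453)
  lambda* = (0.1077)
  f(x*)   = -0.6522

x* = (-0.084, 0.295, -0.453), lambda* = (0.1077)


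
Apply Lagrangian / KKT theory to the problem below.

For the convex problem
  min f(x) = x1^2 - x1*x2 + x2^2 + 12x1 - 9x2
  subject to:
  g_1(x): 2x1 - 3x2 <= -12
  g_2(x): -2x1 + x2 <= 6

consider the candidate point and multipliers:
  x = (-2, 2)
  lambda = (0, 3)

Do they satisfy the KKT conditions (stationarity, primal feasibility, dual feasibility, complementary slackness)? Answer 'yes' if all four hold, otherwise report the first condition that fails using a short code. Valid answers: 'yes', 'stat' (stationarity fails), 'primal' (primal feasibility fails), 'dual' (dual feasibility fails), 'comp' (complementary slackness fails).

Gradient of f: grad f(x) = Q x + c = (6, -3)
Constraint values g_i(x) = a_i^T x - b_i:
  g_1((-2, 2)) = 2
  g_2((-2, 2)) = 0
Stationarity residual: grad f(x) + sum_i lambda_i a_i = (0, 0)
  -> stationarity OK
Primal feasibility (all g_i <= 0): FAILS
Dual feasibility (all lambda_i >= 0): OK
Complementary slackness (lambda_i * g_i(x) = 0 for all i): OK

Verdict: the first failing condition is primal_feasibility -> primal.

primal


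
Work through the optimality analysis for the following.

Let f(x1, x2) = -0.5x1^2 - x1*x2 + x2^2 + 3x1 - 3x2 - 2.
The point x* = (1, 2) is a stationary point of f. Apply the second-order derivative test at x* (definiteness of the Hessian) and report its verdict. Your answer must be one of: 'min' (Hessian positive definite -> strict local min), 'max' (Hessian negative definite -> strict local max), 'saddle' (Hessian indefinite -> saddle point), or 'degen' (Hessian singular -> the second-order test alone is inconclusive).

Compute the Hessian H = grad^2 f:
  H = [[-1, -1], [-1, 2]]
Verify stationarity: grad f(x*) = H x* + g = (0, 0).
Eigenvalues of H: -1.3028, 2.3028.
Eigenvalues have mixed signs, so H is indefinite -> x* is a saddle point.

saddle


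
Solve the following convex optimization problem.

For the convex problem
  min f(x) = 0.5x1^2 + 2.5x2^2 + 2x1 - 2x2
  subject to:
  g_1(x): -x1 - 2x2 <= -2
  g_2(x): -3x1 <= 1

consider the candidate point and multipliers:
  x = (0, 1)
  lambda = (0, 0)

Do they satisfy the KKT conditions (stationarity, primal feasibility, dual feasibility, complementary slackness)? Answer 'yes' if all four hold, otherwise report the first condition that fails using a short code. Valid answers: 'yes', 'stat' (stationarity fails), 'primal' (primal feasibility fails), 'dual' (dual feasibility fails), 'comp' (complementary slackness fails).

Gradient of f: grad f(x) = Q x + c = (2, 3)
Constraint values g_i(x) = a_i^T x - b_i:
  g_1((0, 1)) = 0
  g_2((0, 1)) = -1
Stationarity residual: grad f(x) + sum_i lambda_i a_i = (2, 3)
  -> stationarity FAILS
Primal feasibility (all g_i <= 0): OK
Dual feasibility (all lambda_i >= 0): OK
Complementary slackness (lambda_i * g_i(x) = 0 for all i): OK

Verdict: the first failing condition is stationarity -> stat.

stat


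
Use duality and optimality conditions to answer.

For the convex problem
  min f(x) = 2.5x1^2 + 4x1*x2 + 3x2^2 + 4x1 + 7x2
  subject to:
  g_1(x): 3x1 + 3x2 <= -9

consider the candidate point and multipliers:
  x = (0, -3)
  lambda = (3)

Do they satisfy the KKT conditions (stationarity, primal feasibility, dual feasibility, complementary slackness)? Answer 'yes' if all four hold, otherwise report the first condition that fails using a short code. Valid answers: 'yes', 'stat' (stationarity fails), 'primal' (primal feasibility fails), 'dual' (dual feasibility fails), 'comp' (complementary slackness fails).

Gradient of f: grad f(x) = Q x + c = (-8, -11)
Constraint values g_i(x) = a_i^T x - b_i:
  g_1((0, -3)) = 0
Stationarity residual: grad f(x) + sum_i lambda_i a_i = (1, -2)
  -> stationarity FAILS
Primal feasibility (all g_i <= 0): OK
Dual feasibility (all lambda_i >= 0): OK
Complementary slackness (lambda_i * g_i(x) = 0 for all i): OK

Verdict: the first failing condition is stationarity -> stat.

stat


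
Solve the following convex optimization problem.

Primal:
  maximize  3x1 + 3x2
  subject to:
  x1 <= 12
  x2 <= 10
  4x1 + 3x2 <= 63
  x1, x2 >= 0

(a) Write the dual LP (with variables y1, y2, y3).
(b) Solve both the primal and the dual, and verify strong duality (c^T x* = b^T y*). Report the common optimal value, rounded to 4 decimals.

The standard primal-dual pair for 'max c^T x s.t. A x <= b, x >= 0' is:
  Dual:  min b^T y  s.t.  A^T y >= c,  y >= 0.

So the dual LP is:
  minimize  12y1 + 10y2 + 63y3
  subject to:
    y1 + 4y3 >= 3
    y2 + 3y3 >= 3
    y1, y2, y3 >= 0

Solving the primal: x* = (8.25, 10).
  primal value c^T x* = 54.75.
Solving the dual: y* = (0, 0.75, 0.75).
  dual value b^T y* = 54.75.
Strong duality: c^T x* = b^T y*. Confirmed.

54.75


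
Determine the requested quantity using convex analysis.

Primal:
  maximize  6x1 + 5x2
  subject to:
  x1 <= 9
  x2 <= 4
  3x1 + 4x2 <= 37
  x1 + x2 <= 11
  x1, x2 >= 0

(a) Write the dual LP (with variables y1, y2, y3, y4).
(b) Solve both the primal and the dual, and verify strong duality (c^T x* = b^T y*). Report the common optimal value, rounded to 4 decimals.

The standard primal-dual pair for 'max c^T x s.t. A x <= b, x >= 0' is:
  Dual:  min b^T y  s.t.  A^T y >= c,  y >= 0.

So the dual LP is:
  minimize  9y1 + 4y2 + 37y3 + 11y4
  subject to:
    y1 + 3y3 + y4 >= 6
    y2 + 4y3 + y4 >= 5
    y1, y2, y3, y4 >= 0

Solving the primal: x* = (9, 2).
  primal value c^T x* = 64.
Solving the dual: y* = (1, 0, 0, 5).
  dual value b^T y* = 64.
Strong duality: c^T x* = b^T y*. Confirmed.

64


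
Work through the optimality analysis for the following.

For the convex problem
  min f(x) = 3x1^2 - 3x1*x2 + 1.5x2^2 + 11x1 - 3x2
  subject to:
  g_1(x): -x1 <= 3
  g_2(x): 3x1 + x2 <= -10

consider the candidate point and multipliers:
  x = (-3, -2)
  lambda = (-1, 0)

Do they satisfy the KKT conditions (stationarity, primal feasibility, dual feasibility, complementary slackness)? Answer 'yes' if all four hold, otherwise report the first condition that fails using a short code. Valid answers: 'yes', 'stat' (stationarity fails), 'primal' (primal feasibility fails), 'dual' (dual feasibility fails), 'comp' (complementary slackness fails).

Gradient of f: grad f(x) = Q x + c = (-1, 0)
Constraint values g_i(x) = a_i^T x - b_i:
  g_1((-3, -2)) = 0
  g_2((-3, -2)) = -1
Stationarity residual: grad f(x) + sum_i lambda_i a_i = (0, 0)
  -> stationarity OK
Primal feasibility (all g_i <= 0): OK
Dual feasibility (all lambda_i >= 0): FAILS
Complementary slackness (lambda_i * g_i(x) = 0 for all i): OK

Verdict: the first failing condition is dual_feasibility -> dual.

dual


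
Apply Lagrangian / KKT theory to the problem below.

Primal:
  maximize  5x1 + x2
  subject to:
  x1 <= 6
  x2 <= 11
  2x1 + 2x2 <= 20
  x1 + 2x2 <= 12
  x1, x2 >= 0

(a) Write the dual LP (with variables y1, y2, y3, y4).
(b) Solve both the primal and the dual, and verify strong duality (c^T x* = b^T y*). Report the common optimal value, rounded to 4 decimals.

The standard primal-dual pair for 'max c^T x s.t. A x <= b, x >= 0' is:
  Dual:  min b^T y  s.t.  A^T y >= c,  y >= 0.

So the dual LP is:
  minimize  6y1 + 11y2 + 20y3 + 12y4
  subject to:
    y1 + 2y3 + y4 >= 5
    y2 + 2y3 + 2y4 >= 1
    y1, y2, y3, y4 >= 0

Solving the primal: x* = (6, 3).
  primal value c^T x* = 33.
Solving the dual: y* = (4.5, 0, 0, 0.5).
  dual value b^T y* = 33.
Strong duality: c^T x* = b^T y*. Confirmed.

33


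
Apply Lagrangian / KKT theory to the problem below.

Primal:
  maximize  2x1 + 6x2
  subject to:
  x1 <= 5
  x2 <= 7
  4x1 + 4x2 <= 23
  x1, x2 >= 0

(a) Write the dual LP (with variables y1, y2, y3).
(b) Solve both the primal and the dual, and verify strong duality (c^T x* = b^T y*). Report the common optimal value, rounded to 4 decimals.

The standard primal-dual pair for 'max c^T x s.t. A x <= b, x >= 0' is:
  Dual:  min b^T y  s.t.  A^T y >= c,  y >= 0.

So the dual LP is:
  minimize  5y1 + 7y2 + 23y3
  subject to:
    y1 + 4y3 >= 2
    y2 + 4y3 >= 6
    y1, y2, y3 >= 0

Solving the primal: x* = (0, 5.75).
  primal value c^T x* = 34.5.
Solving the dual: y* = (0, 0, 1.5).
  dual value b^T y* = 34.5.
Strong duality: c^T x* = b^T y*. Confirmed.

34.5


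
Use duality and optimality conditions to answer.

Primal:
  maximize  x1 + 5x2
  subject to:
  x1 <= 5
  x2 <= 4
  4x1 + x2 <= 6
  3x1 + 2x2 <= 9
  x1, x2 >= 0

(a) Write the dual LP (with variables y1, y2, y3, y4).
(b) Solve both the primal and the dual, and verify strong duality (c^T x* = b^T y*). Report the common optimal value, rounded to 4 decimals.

The standard primal-dual pair for 'max c^T x s.t. A x <= b, x >= 0' is:
  Dual:  min b^T y  s.t.  A^T y >= c,  y >= 0.

So the dual LP is:
  minimize  5y1 + 4y2 + 6y3 + 9y4
  subject to:
    y1 + 4y3 + 3y4 >= 1
    y2 + y3 + 2y4 >= 5
    y1, y2, y3, y4 >= 0

Solving the primal: x* = (0.3333, 4).
  primal value c^T x* = 20.3333.
Solving the dual: y* = (0, 4.3333, 0, 0.3333).
  dual value b^T y* = 20.3333.
Strong duality: c^T x* = b^T y*. Confirmed.

20.3333


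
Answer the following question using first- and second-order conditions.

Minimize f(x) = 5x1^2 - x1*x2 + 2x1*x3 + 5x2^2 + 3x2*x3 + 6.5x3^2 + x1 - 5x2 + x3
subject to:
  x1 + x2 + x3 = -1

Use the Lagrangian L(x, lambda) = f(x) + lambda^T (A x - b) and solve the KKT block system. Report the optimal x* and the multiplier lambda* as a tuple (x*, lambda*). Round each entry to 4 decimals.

Form the Lagrangian:
  L(x, lambda) = (1/2) x^T Q x + c^T x + lambda^T (A x - b)
Stationarity (grad_x L = 0): Q x + c + A^T lambda = 0.
Primal feasibility: A x = b.

This gives the KKT block system:
  [ Q   A^T ] [ x     ]   [-c ]
  [ A    0  ] [ lambda ] = [ b ]

Solving the linear system:
  x*      = (-0.5803, 0.0036, -0.4234)
  lambda* = (5.6533)
  f(x*)   = 2.3157

x* = (-0.5803, 0.0036, -0.4234), lambda* = (5.6533)


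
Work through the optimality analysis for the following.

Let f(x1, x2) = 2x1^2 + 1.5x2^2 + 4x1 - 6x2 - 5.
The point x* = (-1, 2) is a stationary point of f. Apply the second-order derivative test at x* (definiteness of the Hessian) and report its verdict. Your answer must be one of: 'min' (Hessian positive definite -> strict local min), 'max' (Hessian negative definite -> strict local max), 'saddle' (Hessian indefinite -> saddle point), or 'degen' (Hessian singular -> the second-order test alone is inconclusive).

Compute the Hessian H = grad^2 f:
  H = [[4, 0], [0, 3]]
Verify stationarity: grad f(x*) = H x* + g = (0, 0).
Eigenvalues of H: 3, 4.
Both eigenvalues > 0, so H is positive definite -> x* is a strict local min.

min


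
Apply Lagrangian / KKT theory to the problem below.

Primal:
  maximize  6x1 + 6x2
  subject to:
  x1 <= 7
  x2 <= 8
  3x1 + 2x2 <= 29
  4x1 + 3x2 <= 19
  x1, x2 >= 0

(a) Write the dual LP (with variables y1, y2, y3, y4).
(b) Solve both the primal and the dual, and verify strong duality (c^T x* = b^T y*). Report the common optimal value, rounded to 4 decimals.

The standard primal-dual pair for 'max c^T x s.t. A x <= b, x >= 0' is:
  Dual:  min b^T y  s.t.  A^T y >= c,  y >= 0.

So the dual LP is:
  minimize  7y1 + 8y2 + 29y3 + 19y4
  subject to:
    y1 + 3y3 + 4y4 >= 6
    y2 + 2y3 + 3y4 >= 6
    y1, y2, y3, y4 >= 0

Solving the primal: x* = (0, 6.3333).
  primal value c^T x* = 38.
Solving the dual: y* = (0, 0, 0, 2).
  dual value b^T y* = 38.
Strong duality: c^T x* = b^T y*. Confirmed.

38


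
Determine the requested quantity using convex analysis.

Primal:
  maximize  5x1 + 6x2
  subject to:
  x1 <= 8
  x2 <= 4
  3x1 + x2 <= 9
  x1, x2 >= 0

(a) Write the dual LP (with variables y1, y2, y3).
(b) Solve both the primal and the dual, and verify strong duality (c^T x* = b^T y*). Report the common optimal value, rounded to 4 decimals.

The standard primal-dual pair for 'max c^T x s.t. A x <= b, x >= 0' is:
  Dual:  min b^T y  s.t.  A^T y >= c,  y >= 0.

So the dual LP is:
  minimize  8y1 + 4y2 + 9y3
  subject to:
    y1 + 3y3 >= 5
    y2 + y3 >= 6
    y1, y2, y3 >= 0

Solving the primal: x* = (1.6667, 4).
  primal value c^T x* = 32.3333.
Solving the dual: y* = (0, 4.3333, 1.6667).
  dual value b^T y* = 32.3333.
Strong duality: c^T x* = b^T y*. Confirmed.

32.3333


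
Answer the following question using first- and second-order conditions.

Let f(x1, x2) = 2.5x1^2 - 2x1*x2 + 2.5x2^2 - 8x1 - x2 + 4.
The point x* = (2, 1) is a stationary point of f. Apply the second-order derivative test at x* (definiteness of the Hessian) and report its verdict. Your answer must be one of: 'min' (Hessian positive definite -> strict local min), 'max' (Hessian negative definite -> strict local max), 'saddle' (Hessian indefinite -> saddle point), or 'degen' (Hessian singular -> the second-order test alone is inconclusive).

Compute the Hessian H = grad^2 f:
  H = [[5, -2], [-2, 5]]
Verify stationarity: grad f(x*) = H x* + g = (0, 0).
Eigenvalues of H: 3, 7.
Both eigenvalues > 0, so H is positive definite -> x* is a strict local min.

min


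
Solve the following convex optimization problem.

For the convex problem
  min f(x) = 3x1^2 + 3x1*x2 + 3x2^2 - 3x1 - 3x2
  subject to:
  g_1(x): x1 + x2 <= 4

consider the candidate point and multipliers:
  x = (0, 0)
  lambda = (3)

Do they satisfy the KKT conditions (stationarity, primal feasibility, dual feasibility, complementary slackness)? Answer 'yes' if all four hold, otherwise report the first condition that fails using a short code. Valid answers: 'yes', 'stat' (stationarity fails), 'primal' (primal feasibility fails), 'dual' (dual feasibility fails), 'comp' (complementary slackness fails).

Gradient of f: grad f(x) = Q x + c = (-3, -3)
Constraint values g_i(x) = a_i^T x - b_i:
  g_1((0, 0)) = -4
Stationarity residual: grad f(x) + sum_i lambda_i a_i = (0, 0)
  -> stationarity OK
Primal feasibility (all g_i <= 0): OK
Dual feasibility (all lambda_i >= 0): OK
Complementary slackness (lambda_i * g_i(x) = 0 for all i): FAILS

Verdict: the first failing condition is complementary_slackness -> comp.

comp


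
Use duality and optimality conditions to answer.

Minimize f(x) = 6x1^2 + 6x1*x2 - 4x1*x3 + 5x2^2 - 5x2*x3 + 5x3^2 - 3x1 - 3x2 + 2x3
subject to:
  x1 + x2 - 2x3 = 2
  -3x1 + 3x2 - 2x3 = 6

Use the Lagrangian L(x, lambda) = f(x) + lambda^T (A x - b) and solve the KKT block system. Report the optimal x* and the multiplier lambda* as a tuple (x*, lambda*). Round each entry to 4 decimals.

Form the Lagrangian:
  L(x, lambda) = (1/2) x^T Q x + c^T x + lambda^T (A x - b)
Stationarity (grad_x L = 0): Q x + c + A^T lambda = 0.
Primal feasibility: A x = b.

This gives the KKT block system:
  [ Q   A^T ] [ x     ]   [-c ]
  [ A    0  ] [ lambda ] = [ b ]

Solving the linear system:
  x*      = (-0.5487, 0.9027, -0.823)
  lambda* = (-2.9867, -1.2876)
  f(x*)   = 5.4956

x* = (-0.5487, 0.9027, -0.823), lambda* = (-2.9867, -1.2876)


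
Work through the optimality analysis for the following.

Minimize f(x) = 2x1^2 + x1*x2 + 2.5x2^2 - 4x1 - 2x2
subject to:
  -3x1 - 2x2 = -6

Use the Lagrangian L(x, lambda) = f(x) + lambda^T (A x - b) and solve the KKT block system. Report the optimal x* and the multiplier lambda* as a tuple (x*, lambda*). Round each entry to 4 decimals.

Form the Lagrangian:
  L(x, lambda) = (1/2) x^T Q x + c^T x + lambda^T (A x - b)
Stationarity (grad_x L = 0): Q x + c + A^T lambda = 0.
Primal feasibility: A x = b.

This gives the KKT block system:
  [ Q   A^T ] [ x     ]   [-c ]
  [ A    0  ] [ lambda ] = [ b ]

Solving the linear system:
  x*      = (1.6735, 0.4898)
  lambda* = (1.0612)
  f(x*)   = -0.6531

x* = (1.6735, 0.4898), lambda* = (1.0612)


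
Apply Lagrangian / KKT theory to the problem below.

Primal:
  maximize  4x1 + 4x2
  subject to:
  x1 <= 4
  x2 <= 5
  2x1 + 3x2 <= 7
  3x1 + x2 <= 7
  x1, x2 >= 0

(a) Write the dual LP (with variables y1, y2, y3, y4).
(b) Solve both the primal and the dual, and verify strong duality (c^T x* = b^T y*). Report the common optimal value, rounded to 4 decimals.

The standard primal-dual pair for 'max c^T x s.t. A x <= b, x >= 0' is:
  Dual:  min b^T y  s.t.  A^T y >= c,  y >= 0.

So the dual LP is:
  minimize  4y1 + 5y2 + 7y3 + 7y4
  subject to:
    y1 + 2y3 + 3y4 >= 4
    y2 + 3y3 + y4 >= 4
    y1, y2, y3, y4 >= 0

Solving the primal: x* = (2, 1).
  primal value c^T x* = 12.
Solving the dual: y* = (0, 0, 1.1429, 0.5714).
  dual value b^T y* = 12.
Strong duality: c^T x* = b^T y*. Confirmed.

12


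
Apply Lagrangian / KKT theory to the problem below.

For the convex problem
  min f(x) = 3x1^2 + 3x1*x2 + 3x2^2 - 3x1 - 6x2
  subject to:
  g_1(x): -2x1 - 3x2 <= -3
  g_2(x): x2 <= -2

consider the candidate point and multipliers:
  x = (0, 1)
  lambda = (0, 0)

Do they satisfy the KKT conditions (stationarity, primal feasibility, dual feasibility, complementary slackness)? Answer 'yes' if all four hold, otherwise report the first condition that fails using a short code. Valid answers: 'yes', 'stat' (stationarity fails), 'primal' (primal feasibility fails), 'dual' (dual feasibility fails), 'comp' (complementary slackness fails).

Gradient of f: grad f(x) = Q x + c = (0, 0)
Constraint values g_i(x) = a_i^T x - b_i:
  g_1((0, 1)) = 0
  g_2((0, 1)) = 3
Stationarity residual: grad f(x) + sum_i lambda_i a_i = (0, 0)
  -> stationarity OK
Primal feasibility (all g_i <= 0): FAILS
Dual feasibility (all lambda_i >= 0): OK
Complementary slackness (lambda_i * g_i(x) = 0 for all i): OK

Verdict: the first failing condition is primal_feasibility -> primal.

primal


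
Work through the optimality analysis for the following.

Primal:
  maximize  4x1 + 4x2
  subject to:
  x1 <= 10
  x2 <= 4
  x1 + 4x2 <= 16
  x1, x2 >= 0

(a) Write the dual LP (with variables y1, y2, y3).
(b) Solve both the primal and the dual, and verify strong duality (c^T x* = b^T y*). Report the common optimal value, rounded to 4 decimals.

The standard primal-dual pair for 'max c^T x s.t. A x <= b, x >= 0' is:
  Dual:  min b^T y  s.t.  A^T y >= c,  y >= 0.

So the dual LP is:
  minimize  10y1 + 4y2 + 16y3
  subject to:
    y1 + y3 >= 4
    y2 + 4y3 >= 4
    y1, y2, y3 >= 0

Solving the primal: x* = (10, 1.5).
  primal value c^T x* = 46.
Solving the dual: y* = (3, 0, 1).
  dual value b^T y* = 46.
Strong duality: c^T x* = b^T y*. Confirmed.

46


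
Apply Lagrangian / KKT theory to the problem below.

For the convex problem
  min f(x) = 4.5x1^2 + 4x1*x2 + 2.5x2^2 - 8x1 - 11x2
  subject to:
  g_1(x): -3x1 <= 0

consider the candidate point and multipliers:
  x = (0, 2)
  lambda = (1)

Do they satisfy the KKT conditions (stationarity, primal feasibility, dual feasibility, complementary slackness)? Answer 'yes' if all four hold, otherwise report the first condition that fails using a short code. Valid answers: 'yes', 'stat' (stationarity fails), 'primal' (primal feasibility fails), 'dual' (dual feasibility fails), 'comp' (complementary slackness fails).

Gradient of f: grad f(x) = Q x + c = (0, -1)
Constraint values g_i(x) = a_i^T x - b_i:
  g_1((0, 2)) = 0
Stationarity residual: grad f(x) + sum_i lambda_i a_i = (-3, -1)
  -> stationarity FAILS
Primal feasibility (all g_i <= 0): OK
Dual feasibility (all lambda_i >= 0): OK
Complementary slackness (lambda_i * g_i(x) = 0 for all i): OK

Verdict: the first failing condition is stationarity -> stat.

stat


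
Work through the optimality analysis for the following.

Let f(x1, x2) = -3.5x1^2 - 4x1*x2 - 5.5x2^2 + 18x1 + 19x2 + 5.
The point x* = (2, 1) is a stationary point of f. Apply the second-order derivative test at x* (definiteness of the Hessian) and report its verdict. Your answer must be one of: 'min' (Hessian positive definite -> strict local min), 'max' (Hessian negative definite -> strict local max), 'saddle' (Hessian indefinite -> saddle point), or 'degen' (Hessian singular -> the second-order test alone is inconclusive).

Compute the Hessian H = grad^2 f:
  H = [[-7, -4], [-4, -11]]
Verify stationarity: grad f(x*) = H x* + g = (0, 0).
Eigenvalues of H: -13.4721, -4.5279.
Both eigenvalues < 0, so H is negative definite -> x* is a strict local max.

max


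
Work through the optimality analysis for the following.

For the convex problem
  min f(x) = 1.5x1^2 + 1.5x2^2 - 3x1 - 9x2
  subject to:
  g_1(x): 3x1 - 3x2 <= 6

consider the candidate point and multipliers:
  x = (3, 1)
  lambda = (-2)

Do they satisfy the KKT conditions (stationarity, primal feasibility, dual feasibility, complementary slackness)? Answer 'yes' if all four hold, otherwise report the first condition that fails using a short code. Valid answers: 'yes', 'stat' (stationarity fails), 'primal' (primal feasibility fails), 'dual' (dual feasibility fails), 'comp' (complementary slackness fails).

Gradient of f: grad f(x) = Q x + c = (6, -6)
Constraint values g_i(x) = a_i^T x - b_i:
  g_1((3, 1)) = 0
Stationarity residual: grad f(x) + sum_i lambda_i a_i = (0, 0)
  -> stationarity OK
Primal feasibility (all g_i <= 0): OK
Dual feasibility (all lambda_i >= 0): FAILS
Complementary slackness (lambda_i * g_i(x) = 0 for all i): OK

Verdict: the first failing condition is dual_feasibility -> dual.

dual


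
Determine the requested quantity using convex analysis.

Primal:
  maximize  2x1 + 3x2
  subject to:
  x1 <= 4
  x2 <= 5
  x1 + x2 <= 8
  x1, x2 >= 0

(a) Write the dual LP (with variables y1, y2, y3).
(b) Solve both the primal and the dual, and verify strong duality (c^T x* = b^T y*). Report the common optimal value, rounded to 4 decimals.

The standard primal-dual pair for 'max c^T x s.t. A x <= b, x >= 0' is:
  Dual:  min b^T y  s.t.  A^T y >= c,  y >= 0.

So the dual LP is:
  minimize  4y1 + 5y2 + 8y3
  subject to:
    y1 + y3 >= 2
    y2 + y3 >= 3
    y1, y2, y3 >= 0

Solving the primal: x* = (3, 5).
  primal value c^T x* = 21.
Solving the dual: y* = (0, 1, 2).
  dual value b^T y* = 21.
Strong duality: c^T x* = b^T y*. Confirmed.

21


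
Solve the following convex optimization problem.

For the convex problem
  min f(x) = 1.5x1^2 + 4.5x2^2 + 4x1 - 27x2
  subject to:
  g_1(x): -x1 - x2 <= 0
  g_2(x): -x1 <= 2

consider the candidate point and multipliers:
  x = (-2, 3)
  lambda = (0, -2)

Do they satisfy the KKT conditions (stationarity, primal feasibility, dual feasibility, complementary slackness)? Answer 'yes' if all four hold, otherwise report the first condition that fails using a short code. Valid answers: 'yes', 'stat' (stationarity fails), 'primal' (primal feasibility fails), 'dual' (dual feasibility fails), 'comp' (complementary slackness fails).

Gradient of f: grad f(x) = Q x + c = (-2, 0)
Constraint values g_i(x) = a_i^T x - b_i:
  g_1((-2, 3)) = -1
  g_2((-2, 3)) = 0
Stationarity residual: grad f(x) + sum_i lambda_i a_i = (0, 0)
  -> stationarity OK
Primal feasibility (all g_i <= 0): OK
Dual feasibility (all lambda_i >= 0): FAILS
Complementary slackness (lambda_i * g_i(x) = 0 for all i): OK

Verdict: the first failing condition is dual_feasibility -> dual.

dual


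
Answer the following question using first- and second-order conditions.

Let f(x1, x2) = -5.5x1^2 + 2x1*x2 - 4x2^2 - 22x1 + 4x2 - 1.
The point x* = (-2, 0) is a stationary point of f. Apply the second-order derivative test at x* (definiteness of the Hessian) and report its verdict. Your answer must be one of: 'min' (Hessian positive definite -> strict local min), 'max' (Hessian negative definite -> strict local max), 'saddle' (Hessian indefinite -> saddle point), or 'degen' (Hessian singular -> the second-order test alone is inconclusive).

Compute the Hessian H = grad^2 f:
  H = [[-11, 2], [2, -8]]
Verify stationarity: grad f(x*) = H x* + g = (0, 0).
Eigenvalues of H: -12, -7.
Both eigenvalues < 0, so H is negative definite -> x* is a strict local max.

max


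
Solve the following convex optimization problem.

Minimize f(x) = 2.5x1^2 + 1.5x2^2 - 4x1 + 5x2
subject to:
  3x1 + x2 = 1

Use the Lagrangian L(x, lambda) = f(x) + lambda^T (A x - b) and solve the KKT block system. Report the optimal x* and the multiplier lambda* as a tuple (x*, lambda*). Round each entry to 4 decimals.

Form the Lagrangian:
  L(x, lambda) = (1/2) x^T Q x + c^T x + lambda^T (A x - b)
Stationarity (grad_x L = 0): Q x + c + A^T lambda = 0.
Primal feasibility: A x = b.

This gives the KKT block system:
  [ Q   A^T ] [ x     ]   [-c ]
  [ A    0  ] [ lambda ] = [ b ]

Solving the linear system:
  x*      = (0.875, -1.625)
  lambda* = (-0.125)
  f(x*)   = -5.75

x* = (0.875, -1.625), lambda* = (-0.125)


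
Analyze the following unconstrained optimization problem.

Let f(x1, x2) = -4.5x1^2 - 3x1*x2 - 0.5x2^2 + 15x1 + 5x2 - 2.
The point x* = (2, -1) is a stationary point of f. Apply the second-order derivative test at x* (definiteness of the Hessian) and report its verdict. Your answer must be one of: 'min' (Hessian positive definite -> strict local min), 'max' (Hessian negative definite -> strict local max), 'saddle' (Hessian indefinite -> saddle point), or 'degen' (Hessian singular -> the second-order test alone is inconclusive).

Compute the Hessian H = grad^2 f:
  H = [[-9, -3], [-3, -1]]
Verify stationarity: grad f(x*) = H x* + g = (0, 0).
Eigenvalues of H: -10, 0.
H has a zero eigenvalue (singular; negative semidefinite but not definite), so H is neither positive definite, negative definite, nor indefinite. The second-order test alone is inconclusive -> degen.
(Indeed, f is constant along the null direction of H through x*, so x* is not a strict local extremum.)

degen


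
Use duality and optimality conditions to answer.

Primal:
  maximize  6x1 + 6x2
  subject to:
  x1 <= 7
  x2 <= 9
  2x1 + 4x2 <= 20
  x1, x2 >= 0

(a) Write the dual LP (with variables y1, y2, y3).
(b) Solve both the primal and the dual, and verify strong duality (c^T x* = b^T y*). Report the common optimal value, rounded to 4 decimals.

The standard primal-dual pair for 'max c^T x s.t. A x <= b, x >= 0' is:
  Dual:  min b^T y  s.t.  A^T y >= c,  y >= 0.

So the dual LP is:
  minimize  7y1 + 9y2 + 20y3
  subject to:
    y1 + 2y3 >= 6
    y2 + 4y3 >= 6
    y1, y2, y3 >= 0

Solving the primal: x* = (7, 1.5).
  primal value c^T x* = 51.
Solving the dual: y* = (3, 0, 1.5).
  dual value b^T y* = 51.
Strong duality: c^T x* = b^T y*. Confirmed.

51


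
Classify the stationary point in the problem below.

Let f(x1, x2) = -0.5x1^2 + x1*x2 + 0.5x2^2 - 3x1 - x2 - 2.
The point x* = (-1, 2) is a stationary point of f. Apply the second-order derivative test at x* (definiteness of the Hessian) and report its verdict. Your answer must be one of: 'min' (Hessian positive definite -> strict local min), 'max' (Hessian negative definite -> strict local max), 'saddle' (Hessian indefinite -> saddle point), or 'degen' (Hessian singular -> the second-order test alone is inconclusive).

Compute the Hessian H = grad^2 f:
  H = [[-1, 1], [1, 1]]
Verify stationarity: grad f(x*) = H x* + g = (0, 0).
Eigenvalues of H: -1.4142, 1.4142.
Eigenvalues have mixed signs, so H is indefinite -> x* is a saddle point.

saddle


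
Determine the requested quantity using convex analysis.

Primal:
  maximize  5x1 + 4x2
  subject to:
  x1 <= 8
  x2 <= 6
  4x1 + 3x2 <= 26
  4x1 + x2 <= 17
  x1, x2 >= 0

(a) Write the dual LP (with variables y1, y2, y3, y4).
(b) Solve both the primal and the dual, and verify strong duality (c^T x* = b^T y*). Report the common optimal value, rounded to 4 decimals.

The standard primal-dual pair for 'max c^T x s.t. A x <= b, x >= 0' is:
  Dual:  min b^T y  s.t.  A^T y >= c,  y >= 0.

So the dual LP is:
  minimize  8y1 + 6y2 + 26y3 + 17y4
  subject to:
    y1 + 4y3 + 4y4 >= 5
    y2 + 3y3 + y4 >= 4
    y1, y2, y3, y4 >= 0

Solving the primal: x* = (2, 6).
  primal value c^T x* = 34.
Solving the dual: y* = (0, 0.25, 1.25, 0).
  dual value b^T y* = 34.
Strong duality: c^T x* = b^T y*. Confirmed.

34


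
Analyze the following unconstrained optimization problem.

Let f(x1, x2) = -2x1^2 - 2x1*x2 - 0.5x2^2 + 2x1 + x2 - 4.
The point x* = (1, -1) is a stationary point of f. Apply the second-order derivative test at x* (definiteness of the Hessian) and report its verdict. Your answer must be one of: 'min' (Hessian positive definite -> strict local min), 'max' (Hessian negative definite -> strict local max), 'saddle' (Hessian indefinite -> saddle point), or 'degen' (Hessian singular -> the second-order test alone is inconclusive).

Compute the Hessian H = grad^2 f:
  H = [[-4, -2], [-2, -1]]
Verify stationarity: grad f(x*) = H x* + g = (0, 0).
Eigenvalues of H: -5, 0.
H has a zero eigenvalue (singular; negative semidefinite but not definite), so H is neither positive definite, negative definite, nor indefinite. The second-order test alone is inconclusive -> degen.
(Indeed, f is constant along the null direction of H through x*, so x* is not a strict local extremum.)

degen


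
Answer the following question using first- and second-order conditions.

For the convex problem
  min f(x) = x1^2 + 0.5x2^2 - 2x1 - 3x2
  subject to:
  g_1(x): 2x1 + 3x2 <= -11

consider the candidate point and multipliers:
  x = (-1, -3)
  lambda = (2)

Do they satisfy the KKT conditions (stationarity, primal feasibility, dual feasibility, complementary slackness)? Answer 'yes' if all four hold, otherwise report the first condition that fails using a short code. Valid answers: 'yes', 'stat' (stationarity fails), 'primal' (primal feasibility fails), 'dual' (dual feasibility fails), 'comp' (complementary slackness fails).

Gradient of f: grad f(x) = Q x + c = (-4, -6)
Constraint values g_i(x) = a_i^T x - b_i:
  g_1((-1, -3)) = 0
Stationarity residual: grad f(x) + sum_i lambda_i a_i = (0, 0)
  -> stationarity OK
Primal feasibility (all g_i <= 0): OK
Dual feasibility (all lambda_i >= 0): OK
Complementary slackness (lambda_i * g_i(x) = 0 for all i): OK

Verdict: yes, KKT holds.

yes


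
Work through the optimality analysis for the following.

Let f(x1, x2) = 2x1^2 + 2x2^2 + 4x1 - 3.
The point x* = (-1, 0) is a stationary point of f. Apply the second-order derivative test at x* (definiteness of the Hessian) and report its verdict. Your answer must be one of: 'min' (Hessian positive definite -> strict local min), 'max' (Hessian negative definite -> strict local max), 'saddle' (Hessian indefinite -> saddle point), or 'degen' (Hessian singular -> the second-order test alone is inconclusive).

Compute the Hessian H = grad^2 f:
  H = [[4, 0], [0, 4]]
Verify stationarity: grad f(x*) = H x* + g = (0, 0).
Eigenvalues of H: 4, 4.
Both eigenvalues > 0, so H is positive definite -> x* is a strict local min.

min


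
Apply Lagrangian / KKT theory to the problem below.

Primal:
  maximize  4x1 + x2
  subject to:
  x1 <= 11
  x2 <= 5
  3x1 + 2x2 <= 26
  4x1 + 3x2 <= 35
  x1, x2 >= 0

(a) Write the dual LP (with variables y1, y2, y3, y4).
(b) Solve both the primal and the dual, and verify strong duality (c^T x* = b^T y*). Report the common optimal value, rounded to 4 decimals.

The standard primal-dual pair for 'max c^T x s.t. A x <= b, x >= 0' is:
  Dual:  min b^T y  s.t.  A^T y >= c,  y >= 0.

So the dual LP is:
  minimize  11y1 + 5y2 + 26y3 + 35y4
  subject to:
    y1 + 3y3 + 4y4 >= 4
    y2 + 2y3 + 3y4 >= 1
    y1, y2, y3, y4 >= 0

Solving the primal: x* = (8.6667, 0).
  primal value c^T x* = 34.6667.
Solving the dual: y* = (0, 0, 1.3333, 0).
  dual value b^T y* = 34.6667.
Strong duality: c^T x* = b^T y*. Confirmed.

34.6667


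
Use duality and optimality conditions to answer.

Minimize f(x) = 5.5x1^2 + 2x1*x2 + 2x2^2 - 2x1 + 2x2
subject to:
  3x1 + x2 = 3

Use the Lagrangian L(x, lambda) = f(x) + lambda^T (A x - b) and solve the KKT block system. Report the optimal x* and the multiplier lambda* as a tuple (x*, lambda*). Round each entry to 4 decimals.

Form the Lagrangian:
  L(x, lambda) = (1/2) x^T Q x + c^T x + lambda^T (A x - b)
Stationarity (grad_x L = 0): Q x + c + A^T lambda = 0.
Primal feasibility: A x = b.

This gives the KKT block system:
  [ Q   A^T ] [ x     ]   [-c ]
  [ A    0  ] [ lambda ] = [ b ]

Solving the linear system:
  x*      = (1.0857, -0.2571)
  lambda* = (-3.1429)
  f(x*)   = 3.3714

x* = (1.0857, -0.2571), lambda* = (-3.1429)


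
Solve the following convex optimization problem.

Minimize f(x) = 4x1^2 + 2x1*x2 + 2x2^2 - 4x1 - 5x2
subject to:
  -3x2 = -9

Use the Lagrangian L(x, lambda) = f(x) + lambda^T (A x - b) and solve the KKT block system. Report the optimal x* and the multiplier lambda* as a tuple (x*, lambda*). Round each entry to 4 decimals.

Form the Lagrangian:
  L(x, lambda) = (1/2) x^T Q x + c^T x + lambda^T (A x - b)
Stationarity (grad_x L = 0): Q x + c + A^T lambda = 0.
Primal feasibility: A x = b.

This gives the KKT block system:
  [ Q   A^T ] [ x     ]   [-c ]
  [ A    0  ] [ lambda ] = [ b ]

Solving the linear system:
  x*      = (-0.25, 3)
  lambda* = (2.1667)
  f(x*)   = 2.75

x* = (-0.25, 3), lambda* = (2.1667)


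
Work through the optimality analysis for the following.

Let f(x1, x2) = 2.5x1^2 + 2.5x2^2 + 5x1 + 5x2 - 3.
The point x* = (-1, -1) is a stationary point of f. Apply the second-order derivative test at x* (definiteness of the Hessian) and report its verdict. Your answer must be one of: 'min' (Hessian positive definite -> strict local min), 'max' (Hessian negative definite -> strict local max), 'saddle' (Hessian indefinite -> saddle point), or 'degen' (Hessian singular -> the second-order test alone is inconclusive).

Compute the Hessian H = grad^2 f:
  H = [[5, 0], [0, 5]]
Verify stationarity: grad f(x*) = H x* + g = (0, 0).
Eigenvalues of H: 5, 5.
Both eigenvalues > 0, so H is positive definite -> x* is a strict local min.

min


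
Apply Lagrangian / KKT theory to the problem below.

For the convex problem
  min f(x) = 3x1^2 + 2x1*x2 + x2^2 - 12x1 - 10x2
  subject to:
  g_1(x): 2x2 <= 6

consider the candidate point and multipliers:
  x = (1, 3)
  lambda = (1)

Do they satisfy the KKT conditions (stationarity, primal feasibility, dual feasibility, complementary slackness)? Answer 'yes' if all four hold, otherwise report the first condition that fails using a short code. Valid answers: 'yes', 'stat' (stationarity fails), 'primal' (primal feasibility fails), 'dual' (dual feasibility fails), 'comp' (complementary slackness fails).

Gradient of f: grad f(x) = Q x + c = (0, -2)
Constraint values g_i(x) = a_i^T x - b_i:
  g_1((1, 3)) = 0
Stationarity residual: grad f(x) + sum_i lambda_i a_i = (0, 0)
  -> stationarity OK
Primal feasibility (all g_i <= 0): OK
Dual feasibility (all lambda_i >= 0): OK
Complementary slackness (lambda_i * g_i(x) = 0 for all i): OK

Verdict: yes, KKT holds.

yes


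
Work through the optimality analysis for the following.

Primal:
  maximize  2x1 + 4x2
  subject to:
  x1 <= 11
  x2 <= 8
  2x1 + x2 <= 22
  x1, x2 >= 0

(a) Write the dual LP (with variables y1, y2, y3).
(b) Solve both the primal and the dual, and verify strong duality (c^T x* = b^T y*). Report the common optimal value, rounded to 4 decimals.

The standard primal-dual pair for 'max c^T x s.t. A x <= b, x >= 0' is:
  Dual:  min b^T y  s.t.  A^T y >= c,  y >= 0.

So the dual LP is:
  minimize  11y1 + 8y2 + 22y3
  subject to:
    y1 + 2y3 >= 2
    y2 + y3 >= 4
    y1, y2, y3 >= 0

Solving the primal: x* = (7, 8).
  primal value c^T x* = 46.
Solving the dual: y* = (0, 3, 1).
  dual value b^T y* = 46.
Strong duality: c^T x* = b^T y*. Confirmed.

46


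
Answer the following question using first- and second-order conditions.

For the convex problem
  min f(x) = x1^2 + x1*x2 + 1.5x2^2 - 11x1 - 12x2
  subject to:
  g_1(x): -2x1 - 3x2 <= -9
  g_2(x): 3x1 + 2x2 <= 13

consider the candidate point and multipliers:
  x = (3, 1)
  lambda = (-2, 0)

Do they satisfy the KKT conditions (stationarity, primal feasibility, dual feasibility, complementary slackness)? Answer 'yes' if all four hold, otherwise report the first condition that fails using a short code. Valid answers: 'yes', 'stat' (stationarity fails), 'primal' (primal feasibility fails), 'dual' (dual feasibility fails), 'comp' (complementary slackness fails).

Gradient of f: grad f(x) = Q x + c = (-4, -6)
Constraint values g_i(x) = a_i^T x - b_i:
  g_1((3, 1)) = 0
  g_2((3, 1)) = -2
Stationarity residual: grad f(x) + sum_i lambda_i a_i = (0, 0)
  -> stationarity OK
Primal feasibility (all g_i <= 0): OK
Dual feasibility (all lambda_i >= 0): FAILS
Complementary slackness (lambda_i * g_i(x) = 0 for all i): OK

Verdict: the first failing condition is dual_feasibility -> dual.

dual


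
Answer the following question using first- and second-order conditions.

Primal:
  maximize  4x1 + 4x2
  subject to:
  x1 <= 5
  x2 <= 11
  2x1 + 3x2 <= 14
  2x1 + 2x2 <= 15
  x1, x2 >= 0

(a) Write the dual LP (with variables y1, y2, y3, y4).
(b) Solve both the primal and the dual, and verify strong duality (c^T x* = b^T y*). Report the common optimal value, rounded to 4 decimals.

The standard primal-dual pair for 'max c^T x s.t. A x <= b, x >= 0' is:
  Dual:  min b^T y  s.t.  A^T y >= c,  y >= 0.

So the dual LP is:
  minimize  5y1 + 11y2 + 14y3 + 15y4
  subject to:
    y1 + 2y3 + 2y4 >= 4
    y2 + 3y3 + 2y4 >= 4
    y1, y2, y3, y4 >= 0

Solving the primal: x* = (5, 1.3333).
  primal value c^T x* = 25.3333.
Solving the dual: y* = (1.3333, 0, 1.3333, 0).
  dual value b^T y* = 25.3333.
Strong duality: c^T x* = b^T y*. Confirmed.

25.3333
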